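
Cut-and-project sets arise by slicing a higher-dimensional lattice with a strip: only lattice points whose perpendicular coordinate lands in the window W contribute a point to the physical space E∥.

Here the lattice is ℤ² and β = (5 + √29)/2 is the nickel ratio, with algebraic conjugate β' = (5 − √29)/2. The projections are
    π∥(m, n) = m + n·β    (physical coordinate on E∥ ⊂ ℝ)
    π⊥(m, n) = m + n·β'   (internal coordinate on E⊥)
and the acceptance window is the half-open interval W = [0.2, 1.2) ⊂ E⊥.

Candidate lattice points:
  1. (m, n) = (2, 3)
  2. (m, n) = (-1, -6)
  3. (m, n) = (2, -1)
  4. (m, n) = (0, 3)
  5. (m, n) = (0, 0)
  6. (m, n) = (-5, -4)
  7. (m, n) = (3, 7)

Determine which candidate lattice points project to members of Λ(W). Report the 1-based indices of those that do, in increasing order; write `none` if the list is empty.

β' = (5−√29)/2 ≈ -0.19258.
#1 (2,3): internal coord 2 + (3)·β' = +1.42225; +1.42225 ∉ [0.2, 1.2) → out
#2 (-1,-6): internal coord -1 + (-6)·β' = +0.15549; +0.15549 ∉ [0.2, 1.2) → out
#3 (2,-1): internal coord 2 + (-1)·β' = +2.19258; +2.19258 ∉ [0.2, 1.2) → out
#4 (0,3): internal coord 0 + (3)·β' = -0.57775; -0.57775 ∉ [0.2, 1.2) → out
#5 (0,0): internal coord 0 + (0)·β' = +0.00000; +0.00000 ∉ [0.2, 1.2) → out
#6 (-5,-4): internal coord -5 + (-4)·β' = -4.22967; -4.22967 ∉ [0.2, 1.2) → out
#7 (3,7): internal coord 3 + (7)·β' = +1.65192; +1.65192 ∉ [0.2, 1.2) → out

none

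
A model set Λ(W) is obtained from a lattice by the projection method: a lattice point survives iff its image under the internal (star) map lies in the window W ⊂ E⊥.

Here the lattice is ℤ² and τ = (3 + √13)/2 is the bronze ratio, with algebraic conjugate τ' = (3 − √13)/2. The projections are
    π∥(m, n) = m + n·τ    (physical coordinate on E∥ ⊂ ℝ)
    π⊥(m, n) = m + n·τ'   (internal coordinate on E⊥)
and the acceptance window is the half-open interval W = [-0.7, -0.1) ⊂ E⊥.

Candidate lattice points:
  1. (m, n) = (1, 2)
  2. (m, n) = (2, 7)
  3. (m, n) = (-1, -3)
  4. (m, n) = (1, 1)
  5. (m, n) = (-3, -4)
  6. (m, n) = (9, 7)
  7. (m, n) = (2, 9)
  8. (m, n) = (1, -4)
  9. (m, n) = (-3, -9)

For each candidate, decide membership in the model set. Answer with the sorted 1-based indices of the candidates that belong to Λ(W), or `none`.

2, 9

Compute τ' = (3−√13)/2 = -0.3028, so π⊥(m,n) = m -0.3028·n.
#1 (1,2): internal coord 1 + (2)·τ' = +0.3944; +0.3944 ∉ [-0.7, -0.1) → out
#2 (2,7): internal coord 2 + (7)·τ' = -0.1194; -0.1194 ∈ [-0.7, -0.1) → IN Λ
#3 (-1,-3): internal coord -1 + (-3)·τ' = -0.0917; -0.0917 ∉ [-0.7, -0.1) → out
#4 (1,1): internal coord 1 + (1)·τ' = +0.6972; +0.6972 ∉ [-0.7, -0.1) → out
#5 (-3,-4): internal coord -3 + (-4)·τ' = -1.7889; -1.7889 ∉ [-0.7, -0.1) → out
#6 (9,7): internal coord 9 + (7)·τ' = +6.8806; +6.8806 ∉ [-0.7, -0.1) → out
#7 (2,9): internal coord 2 + (9)·τ' = -0.7250; -0.7250 ∉ [-0.7, -0.1) → out
#8 (1,-4): internal coord 1 + (-4)·τ' = +2.2111; +2.2111 ∉ [-0.7, -0.1) → out
#9 (-3,-9): internal coord -3 + (-9)·τ' = -0.2750; -0.2750 ∈ [-0.7, -0.1) → IN Λ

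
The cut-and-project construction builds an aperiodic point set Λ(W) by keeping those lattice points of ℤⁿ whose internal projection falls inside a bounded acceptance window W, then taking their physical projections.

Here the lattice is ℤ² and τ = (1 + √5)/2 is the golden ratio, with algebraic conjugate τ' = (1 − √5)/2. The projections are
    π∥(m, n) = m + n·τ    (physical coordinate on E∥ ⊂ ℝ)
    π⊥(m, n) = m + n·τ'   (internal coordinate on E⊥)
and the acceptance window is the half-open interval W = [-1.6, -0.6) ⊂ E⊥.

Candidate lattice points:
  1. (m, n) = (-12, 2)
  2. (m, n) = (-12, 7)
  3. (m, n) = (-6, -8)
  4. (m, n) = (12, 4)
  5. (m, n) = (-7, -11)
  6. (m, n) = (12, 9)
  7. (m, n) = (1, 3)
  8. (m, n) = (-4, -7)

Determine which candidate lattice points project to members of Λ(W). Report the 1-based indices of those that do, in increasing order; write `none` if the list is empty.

3, 7

τ' = (1−√5)/2 ≈ -0.618034.
#1 (-12,2): internal coord -12 + (2)·τ' = -13.236068; -13.236068 ∉ [-1.6, -0.6) → out
#2 (-12,7): internal coord -12 + (7)·τ' = -16.326238; -16.326238 ∉ [-1.6, -0.6) → out
#3 (-6,-8): internal coord -6 + (-8)·τ' = -1.055728; -1.055728 ∈ [-1.6, -0.6) → IN Λ
#4 (12,4): internal coord 12 + (4)·τ' = +9.527864; +9.527864 ∉ [-1.6, -0.6) → out
#5 (-7,-11): internal coord -7 + (-11)·τ' = -0.201626; -0.201626 ∉ [-1.6, -0.6) → out
#6 (12,9): internal coord 12 + (9)·τ' = +6.437694; +6.437694 ∉ [-1.6, -0.6) → out
#7 (1,3): internal coord 1 + (3)·τ' = -0.854102; -0.854102 ∈ [-1.6, -0.6) → IN Λ
#8 (-4,-7): internal coord -4 + (-7)·τ' = +0.326238; +0.326238 ∉ [-1.6, -0.6) → out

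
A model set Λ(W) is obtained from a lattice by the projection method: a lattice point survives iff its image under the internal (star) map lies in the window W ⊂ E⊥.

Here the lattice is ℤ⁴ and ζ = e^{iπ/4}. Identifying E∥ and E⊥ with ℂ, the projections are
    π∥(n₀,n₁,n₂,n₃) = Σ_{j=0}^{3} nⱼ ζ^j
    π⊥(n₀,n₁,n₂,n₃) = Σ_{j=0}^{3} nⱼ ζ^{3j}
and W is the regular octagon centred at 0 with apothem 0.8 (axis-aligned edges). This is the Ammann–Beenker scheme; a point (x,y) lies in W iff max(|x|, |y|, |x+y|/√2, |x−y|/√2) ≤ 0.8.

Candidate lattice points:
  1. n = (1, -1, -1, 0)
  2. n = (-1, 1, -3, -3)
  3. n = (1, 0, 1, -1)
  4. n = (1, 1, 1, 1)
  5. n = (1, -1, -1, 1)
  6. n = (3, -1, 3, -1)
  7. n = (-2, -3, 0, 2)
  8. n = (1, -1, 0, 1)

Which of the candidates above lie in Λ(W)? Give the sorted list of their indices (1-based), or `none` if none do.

none

Internal map: ζ^{3j} for j=0..3 gives (1,0), (−√2/2,√2/2), (0,−1), (√2/2,√2/2).
candidate 1: n = (1, -1, -1, 0) → π⊥ ≈ (+1.7071, +0.2929); max(|x|,|y|,|x±y|/√2) = 1.7071 > 0.8 ⇒ ∉ W
candidate 2: n = (-1, 1, -3, -3) → π⊥ ≈ (-3.8284, +1.5858); max(|x|,|y|,|x±y|/√2) = 3.8284 > 0.8 ⇒ ∉ W
candidate 3: n = (1, 0, 1, -1) → π⊥ ≈ (+0.2929, -1.7071); max(|x|,|y|,|x±y|/√2) = 1.7071 > 0.8 ⇒ ∉ W
candidate 4: n = (1, 1, 1, 1) → π⊥ ≈ (+1.0000, +0.4142); max(|x|,|y|,|x±y|/√2) = 1.0000 > 0.8 ⇒ ∉ W
candidate 5: n = (1, -1, -1, 1) → π⊥ ≈ (+2.4142, +1.0000); max(|x|,|y|,|x±y|/√2) = 2.4142 > 0.8 ⇒ ∉ W
candidate 6: n = (3, -1, 3, -1) → π⊥ ≈ (+3.0000, -4.4142); max(|x|,|y|,|x±y|/√2) = 5.2426 > 0.8 ⇒ ∉ W
candidate 7: n = (-2, -3, 0, 2) → π⊥ ≈ (+1.5355, -0.7071); max(|x|,|y|,|x±y|/√2) = 1.5858 > 0.8 ⇒ ∉ W
candidate 8: n = (1, -1, 0, 1) → π⊥ ≈ (+2.4142, +0.0000); max(|x|,|y|,|x±y|/√2) = 2.4142 > 0.8 ⇒ ∉ W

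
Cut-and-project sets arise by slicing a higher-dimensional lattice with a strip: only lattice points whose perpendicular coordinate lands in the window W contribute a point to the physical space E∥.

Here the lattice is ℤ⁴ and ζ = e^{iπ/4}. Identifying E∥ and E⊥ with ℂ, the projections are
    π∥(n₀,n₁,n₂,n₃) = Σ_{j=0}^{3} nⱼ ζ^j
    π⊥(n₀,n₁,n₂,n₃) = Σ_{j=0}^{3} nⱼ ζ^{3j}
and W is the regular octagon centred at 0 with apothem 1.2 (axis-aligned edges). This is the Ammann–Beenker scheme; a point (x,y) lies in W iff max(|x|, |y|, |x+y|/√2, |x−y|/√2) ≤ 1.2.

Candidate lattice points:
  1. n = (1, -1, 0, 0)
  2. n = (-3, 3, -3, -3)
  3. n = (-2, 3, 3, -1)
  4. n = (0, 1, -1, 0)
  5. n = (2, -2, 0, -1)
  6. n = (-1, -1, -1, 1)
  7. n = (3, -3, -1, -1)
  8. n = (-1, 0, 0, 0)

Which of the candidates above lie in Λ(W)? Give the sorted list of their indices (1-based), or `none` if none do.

6, 8

Internal map: ζ^{3j} for j=0..3 gives (1,0), (−√2/2,√2/2), (0,−1), (√2/2,√2/2).
candidate 1: n = (1, -1, 0, 0) → π⊥ ≈ (+1.70711, -0.70711); max(|x|,|y|,|x±y|/√2) = 1.70711 > 1.2 ⇒ ∉ W
candidate 2: n = (-3, 3, -3, -3) → π⊥ ≈ (-7.24264, +3.00000); max(|x|,|y|,|x±y|/√2) = 7.24264 > 1.2 ⇒ ∉ W
candidate 3: n = (-2, 3, 3, -1) → π⊥ ≈ (-4.82843, -1.58579); max(|x|,|y|,|x±y|/√2) = 4.82843 > 1.2 ⇒ ∉ W
candidate 4: n = (0, 1, -1, 0) → π⊥ ≈ (-0.70711, +1.70711); max(|x|,|y|,|x±y|/√2) = 1.70711 > 1.2 ⇒ ∉ W
candidate 5: n = (2, -2, 0, -1) → π⊥ ≈ (+2.70711, -2.12132); max(|x|,|y|,|x±y|/√2) = 3.41421 > 1.2 ⇒ ∉ W
candidate 6: n = (-1, -1, -1, 1) → π⊥ ≈ (+0.41421, +1.00000); max(|x|,|y|,|x±y|/√2) = 1.00000 ≤ 1.2 ⇒ ∈ W
candidate 7: n = (3, -3, -1, -1) → π⊥ ≈ (+4.41421, -1.82843); max(|x|,|y|,|x±y|/√2) = 4.41421 > 1.2 ⇒ ∉ W
candidate 8: n = (-1, 0, 0, 0) → π⊥ ≈ (-1.00000, +0.00000); max(|x|,|y|,|x±y|/√2) = 1.00000 ≤ 1.2 ⇒ ∈ W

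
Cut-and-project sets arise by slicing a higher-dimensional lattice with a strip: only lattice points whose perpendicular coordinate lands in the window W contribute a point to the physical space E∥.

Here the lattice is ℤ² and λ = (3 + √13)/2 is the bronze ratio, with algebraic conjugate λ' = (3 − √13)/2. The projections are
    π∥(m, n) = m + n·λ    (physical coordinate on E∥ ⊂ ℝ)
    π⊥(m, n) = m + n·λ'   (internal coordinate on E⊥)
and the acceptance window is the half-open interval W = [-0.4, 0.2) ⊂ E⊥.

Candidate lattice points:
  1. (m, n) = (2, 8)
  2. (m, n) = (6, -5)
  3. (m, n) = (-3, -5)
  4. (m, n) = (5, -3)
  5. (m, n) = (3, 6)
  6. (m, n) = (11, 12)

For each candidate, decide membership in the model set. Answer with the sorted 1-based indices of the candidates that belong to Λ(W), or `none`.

λ' = (3−√13)/2 ≈ -0.3028.
[1] lift (2,8): star map gives -0.4222; window check -0.4 ≤ -0.4222 < 0.2 is false → out
[2] lift (6,-5): star map gives 7.5139; window check -0.4 ≤ 7.5139 < 0.2 is false → out
[3] lift (-3,-5): star map gives -1.4861; window check -0.4 ≤ -1.4861 < 0.2 is false → out
[4] lift (5,-3): star map gives 5.9083; window check -0.4 ≤ 5.9083 < 0.2 is false → out
[5] lift (3,6): star map gives 1.1833; window check -0.4 ≤ 1.1833 < 0.2 is false → out
[6] lift (11,12): star map gives 7.3667; window check -0.4 ≤ 7.3667 < 0.2 is false → out

none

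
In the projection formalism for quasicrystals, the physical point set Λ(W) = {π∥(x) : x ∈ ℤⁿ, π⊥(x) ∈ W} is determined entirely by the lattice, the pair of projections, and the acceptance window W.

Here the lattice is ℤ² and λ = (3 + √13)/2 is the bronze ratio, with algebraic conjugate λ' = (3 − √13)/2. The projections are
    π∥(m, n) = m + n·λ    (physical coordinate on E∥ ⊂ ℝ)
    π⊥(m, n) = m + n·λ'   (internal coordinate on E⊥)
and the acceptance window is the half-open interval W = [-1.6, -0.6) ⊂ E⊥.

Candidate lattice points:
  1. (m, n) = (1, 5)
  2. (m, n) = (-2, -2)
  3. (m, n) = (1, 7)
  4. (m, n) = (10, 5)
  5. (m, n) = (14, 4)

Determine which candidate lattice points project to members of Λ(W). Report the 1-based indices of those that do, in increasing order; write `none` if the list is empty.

2, 3

Compute λ' = (3−√13)/2 = -0.3028, so π⊥(m,n) = m -0.3028·n.
#1 (1,5): internal coord 1 + (5)·λ' = -0.5139; -0.5139 ∉ [-1.6, -0.6) → out
#2 (-2,-2): internal coord -2 + (-2)·λ' = -1.3944; -1.3944 ∈ [-1.6, -0.6) → IN Λ
#3 (1,7): internal coord 1 + (7)·λ' = -1.1194; -1.1194 ∈ [-1.6, -0.6) → IN Λ
#4 (10,5): internal coord 10 + (5)·λ' = +8.4861; +8.4861 ∉ [-1.6, -0.6) → out
#5 (14,4): internal coord 14 + (4)·λ' = +12.7889; +12.7889 ∉ [-1.6, -0.6) → out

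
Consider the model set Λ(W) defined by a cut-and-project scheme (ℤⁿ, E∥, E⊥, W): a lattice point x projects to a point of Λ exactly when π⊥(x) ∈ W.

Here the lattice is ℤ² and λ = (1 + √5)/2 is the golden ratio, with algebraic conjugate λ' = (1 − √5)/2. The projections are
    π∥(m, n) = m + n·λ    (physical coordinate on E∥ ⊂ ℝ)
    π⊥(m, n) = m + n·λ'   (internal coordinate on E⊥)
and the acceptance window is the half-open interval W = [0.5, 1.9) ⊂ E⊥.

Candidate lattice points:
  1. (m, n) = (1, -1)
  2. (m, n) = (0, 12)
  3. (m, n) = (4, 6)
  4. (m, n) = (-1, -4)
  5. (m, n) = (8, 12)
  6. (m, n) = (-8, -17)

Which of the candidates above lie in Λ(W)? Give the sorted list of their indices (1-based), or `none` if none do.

λ' = (1−√5)/2 ≈ -0.6180.
candidate 1: (m,n)=(1,-1) → π∥ = 1-1·λ ≈ -0.6180, π⊥ = 1-1·λ' ≈ 1.6180 ∈ [0.5, 1.9) ⇒ IN Λ
candidate 2: (m,n)=(0,12) → π∥ = 0+12·λ ≈ 19.4164, π⊥ = 0+12·λ' ≈ -7.4164 ∉ [0.5, 1.9) ⇒ out
candidate 3: (m,n)=(4,6) → π∥ = 4+6·λ ≈ 13.7082, π⊥ = 4+6·λ' ≈ 0.2918 ∉ [0.5, 1.9) ⇒ out
candidate 4: (m,n)=(-1,-4) → π∥ = -1-4·λ ≈ -7.4721, π⊥ = -1-4·λ' ≈ 1.4721 ∈ [0.5, 1.9) ⇒ IN Λ
candidate 5: (m,n)=(8,12) → π∥ = 8+12·λ ≈ 27.4164, π⊥ = 8+12·λ' ≈ 0.5836 ∈ [0.5, 1.9) ⇒ IN Λ
candidate 6: (m,n)=(-8,-17) → π∥ = -8-17·λ ≈ -35.5066, π⊥ = -8-17·λ' ≈ 2.5066 ∉ [0.5, 1.9) ⇒ out

1, 4, 5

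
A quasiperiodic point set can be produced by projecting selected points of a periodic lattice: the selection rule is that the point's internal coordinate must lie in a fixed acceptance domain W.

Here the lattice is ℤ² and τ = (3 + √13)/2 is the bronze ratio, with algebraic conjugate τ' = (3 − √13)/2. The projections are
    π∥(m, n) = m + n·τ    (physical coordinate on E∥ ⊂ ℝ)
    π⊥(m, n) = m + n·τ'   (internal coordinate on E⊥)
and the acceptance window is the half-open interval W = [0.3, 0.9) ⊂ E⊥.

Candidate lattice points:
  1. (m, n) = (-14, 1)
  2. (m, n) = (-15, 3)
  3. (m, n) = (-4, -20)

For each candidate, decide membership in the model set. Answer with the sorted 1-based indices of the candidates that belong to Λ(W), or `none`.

τ' = (3−√13)/2 ≈ -0.3028.
#1 (-14,1): internal coord -14 + (1)·τ' = -14.3028; -14.3028 ∉ [0.3, 0.9) → out
#2 (-15,3): internal coord -15 + (3)·τ' = -15.9083; -15.9083 ∉ [0.3, 0.9) → out
#3 (-4,-20): internal coord -4 + (-20)·τ' = +2.0555; +2.0555 ∉ [0.3, 0.9) → out

none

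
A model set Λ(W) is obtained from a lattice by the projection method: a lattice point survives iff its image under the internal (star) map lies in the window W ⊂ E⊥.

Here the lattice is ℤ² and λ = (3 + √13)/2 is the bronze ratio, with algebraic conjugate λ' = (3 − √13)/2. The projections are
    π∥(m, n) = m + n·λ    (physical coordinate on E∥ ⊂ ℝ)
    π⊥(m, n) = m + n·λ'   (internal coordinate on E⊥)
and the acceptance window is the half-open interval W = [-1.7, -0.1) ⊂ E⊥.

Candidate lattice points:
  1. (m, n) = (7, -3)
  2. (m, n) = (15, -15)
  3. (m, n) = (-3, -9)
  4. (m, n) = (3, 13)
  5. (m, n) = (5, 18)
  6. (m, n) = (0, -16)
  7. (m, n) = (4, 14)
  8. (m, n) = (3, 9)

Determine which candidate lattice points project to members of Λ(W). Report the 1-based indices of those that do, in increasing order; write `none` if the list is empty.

λ' = (3−√13)/2 ≈ -0.30278.
candidate 1: (m,n)=(7,-3) → π∥ = 7-3·λ ≈ -2.90833, π⊥ = 7-3·λ' ≈ 7.90833 ∉ [-1.7, -0.1) ⇒ out
candidate 2: (m,n)=(15,-15) → π∥ = 15-15·λ ≈ -34.54163, π⊥ = 15-15·λ' ≈ 19.54163 ∉ [-1.7, -0.1) ⇒ out
candidate 3: (m,n)=(-3,-9) → π∥ = -3-9·λ ≈ -32.72498, π⊥ = -3-9·λ' ≈ -0.27502 ∈ [-1.7, -0.1) ⇒ IN Λ
candidate 4: (m,n)=(3,13) → π∥ = 3+13·λ ≈ 45.93608, π⊥ = 3+13·λ' ≈ -0.93608 ∈ [-1.7, -0.1) ⇒ IN Λ
candidate 5: (m,n)=(5,18) → π∥ = 5+18·λ ≈ 64.44996, π⊥ = 5+18·λ' ≈ -0.44996 ∈ [-1.7, -0.1) ⇒ IN Λ
candidate 6: (m,n)=(0,-16) → π∥ = 0-16·λ ≈ -52.84441, π⊥ = 0-16·λ' ≈ 4.84441 ∉ [-1.7, -0.1) ⇒ out
candidate 7: (m,n)=(4,14) → π∥ = 4+14·λ ≈ 50.23886, π⊥ = 4+14·λ' ≈ -0.23886 ∈ [-1.7, -0.1) ⇒ IN Λ
candidate 8: (m,n)=(3,9) → π∥ = 3+9·λ ≈ 32.72498, π⊥ = 3+9·λ' ≈ 0.27502 ∉ [-1.7, -0.1) ⇒ out

3, 4, 5, 7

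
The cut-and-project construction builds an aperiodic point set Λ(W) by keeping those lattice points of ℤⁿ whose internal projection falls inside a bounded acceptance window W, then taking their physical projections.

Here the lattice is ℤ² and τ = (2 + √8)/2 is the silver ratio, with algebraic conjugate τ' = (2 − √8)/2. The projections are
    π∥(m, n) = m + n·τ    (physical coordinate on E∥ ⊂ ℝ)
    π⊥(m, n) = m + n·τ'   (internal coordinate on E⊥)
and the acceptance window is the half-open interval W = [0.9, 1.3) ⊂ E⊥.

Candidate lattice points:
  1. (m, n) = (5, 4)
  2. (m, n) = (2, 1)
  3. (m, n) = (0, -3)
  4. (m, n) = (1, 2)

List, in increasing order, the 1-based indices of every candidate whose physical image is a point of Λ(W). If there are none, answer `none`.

Numerically τ ≈ 2.414214 and τ' = −1/τ ≈ -0.414214.
[1] lift (5,4): star map gives 3.343146; window check 0.9 ≤ 3.343146 < 1.3 is false → out
[2] lift (2,1): star map gives 1.585786; window check 0.9 ≤ 1.585786 < 1.3 is false → out
[3] lift (0,-3): star map gives 1.242641; window check 0.9 ≤ 1.242641 < 1.3 is true → IN Λ
[4] lift (1,2): star map gives 0.171573; window check 0.9 ≤ 0.171573 < 1.3 is false → out

3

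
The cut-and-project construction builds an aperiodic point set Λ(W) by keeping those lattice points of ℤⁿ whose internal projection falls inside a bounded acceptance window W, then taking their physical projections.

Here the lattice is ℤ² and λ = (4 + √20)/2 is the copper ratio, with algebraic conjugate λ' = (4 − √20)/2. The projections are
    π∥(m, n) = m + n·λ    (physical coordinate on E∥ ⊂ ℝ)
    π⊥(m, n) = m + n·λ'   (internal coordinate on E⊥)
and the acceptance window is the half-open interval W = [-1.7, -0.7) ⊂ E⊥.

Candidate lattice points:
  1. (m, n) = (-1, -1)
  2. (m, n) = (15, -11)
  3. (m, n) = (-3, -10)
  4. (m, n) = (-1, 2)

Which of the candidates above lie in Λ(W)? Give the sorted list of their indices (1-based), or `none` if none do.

λ' = (4−√20)/2 ≈ -0.23607.
#1 (-1,-1): internal coord -1 + (-1)·λ' = -0.76393; -0.76393 ∈ [-1.7, -0.7) → IN Λ
#2 (15,-11): internal coord 15 + (-11)·λ' = +17.59675; +17.59675 ∉ [-1.7, -0.7) → out
#3 (-3,-10): internal coord -3 + (-10)·λ' = -0.63932; -0.63932 ∉ [-1.7, -0.7) → out
#4 (-1,2): internal coord -1 + (2)·λ' = -1.47214; -1.47214 ∈ [-1.7, -0.7) → IN Λ

1, 4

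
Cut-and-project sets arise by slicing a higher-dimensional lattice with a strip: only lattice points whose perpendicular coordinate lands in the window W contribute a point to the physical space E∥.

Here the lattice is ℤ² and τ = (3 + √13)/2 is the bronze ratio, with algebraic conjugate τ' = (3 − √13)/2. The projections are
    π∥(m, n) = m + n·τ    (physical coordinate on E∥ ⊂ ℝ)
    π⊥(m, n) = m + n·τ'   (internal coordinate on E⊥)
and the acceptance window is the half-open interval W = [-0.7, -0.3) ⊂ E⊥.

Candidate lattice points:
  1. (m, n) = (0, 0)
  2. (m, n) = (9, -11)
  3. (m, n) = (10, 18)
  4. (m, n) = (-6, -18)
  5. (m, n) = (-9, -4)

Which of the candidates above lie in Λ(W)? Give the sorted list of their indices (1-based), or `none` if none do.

4

Numerically τ ≈ 3.30278 and τ' = −1/τ ≈ -0.30278.
[1] lift (0,0): star map gives 0.00000; window check -0.7 ≤ 0.00000 < -0.3 is false → out
[2] lift (9,-11): star map gives 12.33053; window check -0.7 ≤ 12.33053 < -0.3 is false → out
[3] lift (10,18): star map gives 4.55004; window check -0.7 ≤ 4.55004 < -0.3 is false → out
[4] lift (-6,-18): star map gives -0.55004; window check -0.7 ≤ -0.55004 < -0.3 is true → IN Λ
[5] lift (-9,-4): star map gives -7.78890; window check -0.7 ≤ -7.78890 < -0.3 is false → out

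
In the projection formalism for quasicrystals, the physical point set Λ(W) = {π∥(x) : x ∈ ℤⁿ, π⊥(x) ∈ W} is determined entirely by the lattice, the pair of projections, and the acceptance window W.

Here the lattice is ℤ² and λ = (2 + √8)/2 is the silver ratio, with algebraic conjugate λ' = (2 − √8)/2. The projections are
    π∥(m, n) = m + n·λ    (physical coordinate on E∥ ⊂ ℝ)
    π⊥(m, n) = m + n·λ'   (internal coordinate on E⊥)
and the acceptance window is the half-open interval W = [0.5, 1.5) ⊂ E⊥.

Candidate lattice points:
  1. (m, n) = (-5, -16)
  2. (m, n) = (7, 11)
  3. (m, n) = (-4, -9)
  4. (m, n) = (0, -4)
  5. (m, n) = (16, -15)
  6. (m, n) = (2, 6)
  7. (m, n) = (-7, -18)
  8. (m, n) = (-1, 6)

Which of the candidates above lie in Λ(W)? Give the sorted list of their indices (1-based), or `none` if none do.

Compute λ' = (2−√8)/2 = -0.414214, so π⊥(m,n) = m -0.414214·n.
[1] lift (-5,-16): star map gives 1.627417; window check 0.5 ≤ 1.627417 < 1.5 is false → out
[2] lift (7,11): star map gives 2.443651; window check 0.5 ≤ 2.443651 < 1.5 is false → out
[3] lift (-4,-9): star map gives -0.272078; window check 0.5 ≤ -0.272078 < 1.5 is false → out
[4] lift (0,-4): star map gives 1.656854; window check 0.5 ≤ 1.656854 < 1.5 is false → out
[5] lift (16,-15): star map gives 22.213203; window check 0.5 ≤ 22.213203 < 1.5 is false → out
[6] lift (2,6): star map gives -0.485281; window check 0.5 ≤ -0.485281 < 1.5 is false → out
[7] lift (-7,-18): star map gives 0.455844; window check 0.5 ≤ 0.455844 < 1.5 is false → out
[8] lift (-1,6): star map gives -3.485281; window check 0.5 ≤ -3.485281 < 1.5 is false → out

none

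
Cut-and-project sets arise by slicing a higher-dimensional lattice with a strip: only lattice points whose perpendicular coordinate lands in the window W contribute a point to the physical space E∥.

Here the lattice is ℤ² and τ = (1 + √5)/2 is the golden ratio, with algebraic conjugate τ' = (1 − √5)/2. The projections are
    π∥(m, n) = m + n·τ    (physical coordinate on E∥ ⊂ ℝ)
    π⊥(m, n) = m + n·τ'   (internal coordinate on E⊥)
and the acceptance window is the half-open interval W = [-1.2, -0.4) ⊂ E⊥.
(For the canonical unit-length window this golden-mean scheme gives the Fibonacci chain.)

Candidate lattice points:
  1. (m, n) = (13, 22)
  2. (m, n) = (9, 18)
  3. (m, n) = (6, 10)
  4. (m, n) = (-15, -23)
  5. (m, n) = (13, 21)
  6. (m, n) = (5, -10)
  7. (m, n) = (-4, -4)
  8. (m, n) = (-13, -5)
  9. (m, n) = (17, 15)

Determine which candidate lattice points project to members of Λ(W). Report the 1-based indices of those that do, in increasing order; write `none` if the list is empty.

τ' = (1−√5)/2 ≈ -0.6180.
candidate 1: (m,n)=(13,22) → π∥ = 13+22·τ ≈ 48.5967, π⊥ = 13+22·τ' ≈ -0.5967 ∈ [-1.2, -0.4) ⇒ IN Λ
candidate 2: (m,n)=(9,18) → π∥ = 9+18·τ ≈ 38.1246, π⊥ = 9+18·τ' ≈ -2.1246 ∉ [-1.2, -0.4) ⇒ out
candidate 3: (m,n)=(6,10) → π∥ = 6+10·τ ≈ 22.1803, π⊥ = 6+10·τ' ≈ -0.1803 ∉ [-1.2, -0.4) ⇒ out
candidate 4: (m,n)=(-15,-23) → π∥ = -15-23·τ ≈ -52.2148, π⊥ = -15-23·τ' ≈ -0.7852 ∈ [-1.2, -0.4) ⇒ IN Λ
candidate 5: (m,n)=(13,21) → π∥ = 13+21·τ ≈ 46.9787, π⊥ = 13+21·τ' ≈ 0.0213 ∉ [-1.2, -0.4) ⇒ out
candidate 6: (m,n)=(5,-10) → π∥ = 5-10·τ ≈ -11.1803, π⊥ = 5-10·τ' ≈ 11.1803 ∉ [-1.2, -0.4) ⇒ out
candidate 7: (m,n)=(-4,-4) → π∥ = -4-4·τ ≈ -10.4721, π⊥ = -4-4·τ' ≈ -1.5279 ∉ [-1.2, -0.4) ⇒ out
candidate 8: (m,n)=(-13,-5) → π∥ = -13-5·τ ≈ -21.0902, π⊥ = -13-5·τ' ≈ -9.9098 ∉ [-1.2, -0.4) ⇒ out
candidate 9: (m,n)=(17,15) → π∥ = 17+15·τ ≈ 41.2705, π⊥ = 17+15·τ' ≈ 7.7295 ∉ [-1.2, -0.4) ⇒ out

1, 4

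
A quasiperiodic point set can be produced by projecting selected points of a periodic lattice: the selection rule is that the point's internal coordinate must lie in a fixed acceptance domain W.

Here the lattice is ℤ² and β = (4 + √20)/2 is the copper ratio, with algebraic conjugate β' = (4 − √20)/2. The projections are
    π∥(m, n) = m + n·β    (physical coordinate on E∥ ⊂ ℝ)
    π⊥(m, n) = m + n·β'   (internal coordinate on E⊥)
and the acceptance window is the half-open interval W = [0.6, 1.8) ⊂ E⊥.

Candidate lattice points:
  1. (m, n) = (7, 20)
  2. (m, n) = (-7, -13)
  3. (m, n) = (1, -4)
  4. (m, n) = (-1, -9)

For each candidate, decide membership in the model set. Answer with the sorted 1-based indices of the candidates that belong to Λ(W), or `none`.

4

Numerically β ≈ 4.2361 and β' = −1/β ≈ -0.2361.
#1 (7,20): internal coord 7 + (20)·β' = +2.2786; +2.2786 ∉ [0.6, 1.8) → out
#2 (-7,-13): internal coord -7 + (-13)·β' = -3.9311; -3.9311 ∉ [0.6, 1.8) → out
#3 (1,-4): internal coord 1 + (-4)·β' = +1.9443; +1.9443 ∉ [0.6, 1.8) → out
#4 (-1,-9): internal coord -1 + (-9)·β' = +1.1246; +1.1246 ∈ [0.6, 1.8) → IN Λ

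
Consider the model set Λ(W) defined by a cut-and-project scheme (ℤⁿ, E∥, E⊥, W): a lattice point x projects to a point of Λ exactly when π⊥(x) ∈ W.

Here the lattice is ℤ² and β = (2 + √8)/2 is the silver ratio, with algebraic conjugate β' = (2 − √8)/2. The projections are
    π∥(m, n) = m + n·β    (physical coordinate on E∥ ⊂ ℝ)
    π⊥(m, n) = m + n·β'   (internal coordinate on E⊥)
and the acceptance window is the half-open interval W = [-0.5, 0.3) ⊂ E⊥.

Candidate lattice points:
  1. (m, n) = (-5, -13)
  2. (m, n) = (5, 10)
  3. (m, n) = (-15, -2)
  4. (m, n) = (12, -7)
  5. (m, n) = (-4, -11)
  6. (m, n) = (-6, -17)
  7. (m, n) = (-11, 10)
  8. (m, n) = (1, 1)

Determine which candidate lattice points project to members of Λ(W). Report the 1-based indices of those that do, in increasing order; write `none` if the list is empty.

Numerically β ≈ 2.4142 and β' = −1/β ≈ -0.4142.
[1] lift (-5,-13): star map gives 0.3848; window check -0.5 ≤ 0.3848 < 0.3 is false → out
[2] lift (5,10): star map gives 0.8579; window check -0.5 ≤ 0.8579 < 0.3 is false → out
[3] lift (-15,-2): star map gives -14.1716; window check -0.5 ≤ -14.1716 < 0.3 is false → out
[4] lift (12,-7): star map gives 14.8995; window check -0.5 ≤ 14.8995 < 0.3 is false → out
[5] lift (-4,-11): star map gives 0.5563; window check -0.5 ≤ 0.5563 < 0.3 is false → out
[6] lift (-6,-17): star map gives 1.0416; window check -0.5 ≤ 1.0416 < 0.3 is false → out
[7] lift (-11,10): star map gives -15.1421; window check -0.5 ≤ -15.1421 < 0.3 is false → out
[8] lift (1,1): star map gives 0.5858; window check -0.5 ≤ 0.5858 < 0.3 is false → out

none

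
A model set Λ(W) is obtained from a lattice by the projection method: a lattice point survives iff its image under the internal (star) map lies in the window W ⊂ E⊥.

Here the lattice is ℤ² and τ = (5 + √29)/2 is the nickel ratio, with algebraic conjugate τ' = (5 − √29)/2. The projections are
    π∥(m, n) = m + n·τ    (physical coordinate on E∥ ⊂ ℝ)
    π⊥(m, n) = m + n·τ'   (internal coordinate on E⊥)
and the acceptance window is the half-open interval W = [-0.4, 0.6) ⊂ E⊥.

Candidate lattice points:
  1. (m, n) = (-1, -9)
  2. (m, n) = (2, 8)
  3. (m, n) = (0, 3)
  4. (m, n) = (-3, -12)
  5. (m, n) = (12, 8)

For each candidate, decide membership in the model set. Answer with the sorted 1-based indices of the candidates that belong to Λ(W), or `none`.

2

Numerically τ ≈ 5.19258 and τ' = −1/τ ≈ -0.19258.
[1] lift (-1,-9): star map gives 0.73324; window check -0.4 ≤ 0.73324 < 0.6 is false → out
[2] lift (2,8): star map gives 0.45934; window check -0.4 ≤ 0.45934 < 0.6 is true → IN Λ
[3] lift (0,3): star map gives -0.57775; window check -0.4 ≤ -0.57775 < 0.6 is false → out
[4] lift (-3,-12): star map gives -0.68901; window check -0.4 ≤ -0.68901 < 0.6 is false → out
[5] lift (12,8): star map gives 10.45934; window check -0.4 ≤ 10.45934 < 0.6 is false → out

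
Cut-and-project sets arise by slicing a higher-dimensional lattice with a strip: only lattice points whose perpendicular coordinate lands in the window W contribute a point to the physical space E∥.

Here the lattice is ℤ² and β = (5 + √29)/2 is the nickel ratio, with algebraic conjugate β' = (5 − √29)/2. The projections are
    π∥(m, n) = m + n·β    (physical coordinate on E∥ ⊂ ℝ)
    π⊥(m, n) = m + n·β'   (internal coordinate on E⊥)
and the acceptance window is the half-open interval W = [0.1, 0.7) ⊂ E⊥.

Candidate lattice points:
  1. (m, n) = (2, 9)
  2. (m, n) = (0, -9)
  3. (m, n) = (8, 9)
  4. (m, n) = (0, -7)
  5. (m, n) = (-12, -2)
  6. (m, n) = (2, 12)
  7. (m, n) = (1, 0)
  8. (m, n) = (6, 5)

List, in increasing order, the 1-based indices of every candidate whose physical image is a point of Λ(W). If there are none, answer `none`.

β' = (5−√29)/2 ≈ -0.192582.
[1] lift (2,9): star map gives 0.266758; window check 0.1 ≤ 0.266758 < 0.7 is true → IN Λ
[2] lift (0,-9): star map gives 1.733242; window check 0.1 ≤ 1.733242 < 0.7 is false → out
[3] lift (8,9): star map gives 6.266758; window check 0.1 ≤ 6.266758 < 0.7 is false → out
[4] lift (0,-7): star map gives 1.348077; window check 0.1 ≤ 1.348077 < 0.7 is false → out
[5] lift (-12,-2): star map gives -11.614835; window check 0.1 ≤ -11.614835 < 0.7 is false → out
[6] lift (2,12): star map gives -0.310989; window check 0.1 ≤ -0.310989 < 0.7 is false → out
[7] lift (1,0): star map gives 1.000000; window check 0.1 ≤ 1.000000 < 0.7 is false → out
[8] lift (6,5): star map gives 5.037088; window check 0.1 ≤ 5.037088 < 0.7 is false → out

1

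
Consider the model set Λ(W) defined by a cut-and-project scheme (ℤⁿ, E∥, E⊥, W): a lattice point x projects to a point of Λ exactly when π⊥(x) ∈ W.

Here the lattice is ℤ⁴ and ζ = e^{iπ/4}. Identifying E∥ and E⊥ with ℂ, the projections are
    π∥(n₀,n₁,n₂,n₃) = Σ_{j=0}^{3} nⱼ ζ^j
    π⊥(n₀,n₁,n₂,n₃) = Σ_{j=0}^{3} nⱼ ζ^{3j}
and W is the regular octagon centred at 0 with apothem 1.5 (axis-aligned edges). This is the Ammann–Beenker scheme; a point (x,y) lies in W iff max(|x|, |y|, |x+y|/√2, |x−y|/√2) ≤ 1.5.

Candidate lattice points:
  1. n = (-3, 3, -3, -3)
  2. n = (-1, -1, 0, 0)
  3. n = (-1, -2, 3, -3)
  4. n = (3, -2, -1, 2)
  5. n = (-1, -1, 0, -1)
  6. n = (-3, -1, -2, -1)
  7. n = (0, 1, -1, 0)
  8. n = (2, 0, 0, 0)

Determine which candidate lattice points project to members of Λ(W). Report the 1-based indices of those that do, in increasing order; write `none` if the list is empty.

With ζ = e^{iπ/4} the internal vectors are ζ^0,ζ^3,ζ^6,ζ^9.
candidate 1: n = (-3, 3, -3, -3) → π⊥ ≈ (-7.242641, +3.000000); max(|x|,|y|,|x±y|/√2) = 7.242641 > 1.5 ⇒ ∉ W
candidate 2: n = (-1, -1, 0, 0) → π⊥ ≈ (-0.292893, -0.707107); max(|x|,|y|,|x±y|/√2) = 0.707107 ≤ 1.5 ⇒ ∈ W
candidate 3: n = (-1, -2, 3, -3) → π⊥ ≈ (-1.707107, -6.535534); max(|x|,|y|,|x±y|/√2) = 6.535534 > 1.5 ⇒ ∉ W
candidate 4: n = (3, -2, -1, 2) → π⊥ ≈ (+5.828427, +1.000000); max(|x|,|y|,|x±y|/√2) = 5.828427 > 1.5 ⇒ ∉ W
candidate 5: n = (-1, -1, 0, -1) → π⊥ ≈ (-1.000000, -1.414214); max(|x|,|y|,|x±y|/√2) = 1.707107 > 1.5 ⇒ ∉ W
candidate 6: n = (-3, -1, -2, -1) → π⊥ ≈ (-3.000000, +0.585786); max(|x|,|y|,|x±y|/√2) = 3.000000 > 1.5 ⇒ ∉ W
candidate 7: n = (0, 1, -1, 0) → π⊥ ≈ (-0.707107, +1.707107); max(|x|,|y|,|x±y|/√2) = 1.707107 > 1.5 ⇒ ∉ W
candidate 8: n = (2, 0, 0, 0) → π⊥ ≈ (+2.000000, +0.000000); max(|x|,|y|,|x±y|/√2) = 2.000000 > 1.5 ⇒ ∉ W

2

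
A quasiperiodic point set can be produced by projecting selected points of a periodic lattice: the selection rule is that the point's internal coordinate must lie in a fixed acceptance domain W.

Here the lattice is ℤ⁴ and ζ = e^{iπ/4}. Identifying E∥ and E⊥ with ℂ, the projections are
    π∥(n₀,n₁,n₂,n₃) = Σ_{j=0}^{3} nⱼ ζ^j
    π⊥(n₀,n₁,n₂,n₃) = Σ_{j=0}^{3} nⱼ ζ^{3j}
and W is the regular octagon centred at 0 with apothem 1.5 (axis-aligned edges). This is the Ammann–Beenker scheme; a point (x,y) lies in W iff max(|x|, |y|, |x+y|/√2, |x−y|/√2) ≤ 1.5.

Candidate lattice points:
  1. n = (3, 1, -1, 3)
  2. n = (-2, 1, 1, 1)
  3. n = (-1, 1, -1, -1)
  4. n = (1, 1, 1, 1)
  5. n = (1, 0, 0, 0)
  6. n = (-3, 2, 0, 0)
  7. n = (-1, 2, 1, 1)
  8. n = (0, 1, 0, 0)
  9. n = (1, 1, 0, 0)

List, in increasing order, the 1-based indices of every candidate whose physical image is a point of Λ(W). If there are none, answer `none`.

With ζ = e^{iπ/4} the internal vectors are ζ^0,ζ^3,ζ^6,ζ^9.
candidate 1: n = (3, 1, -1, 3) → π⊥ ≈ (+4.414214, +3.828427); max(|x|,|y|,|x±y|/√2) = 5.828427 > 1.5 ⇒ ∉ W
candidate 2: n = (-2, 1, 1, 1) → π⊥ ≈ (-2.000000, +0.414214); max(|x|,|y|,|x±y|/√2) = 2.000000 > 1.5 ⇒ ∉ W
candidate 3: n = (-1, 1, -1, -1) → π⊥ ≈ (-2.414214, +1.000000); max(|x|,|y|,|x±y|/√2) = 2.414214 > 1.5 ⇒ ∉ W
candidate 4: n = (1, 1, 1, 1) → π⊥ ≈ (+1.000000, +0.414214); max(|x|,|y|,|x±y|/√2) = 1.000000 ≤ 1.5 ⇒ ∈ W
candidate 5: n = (1, 0, 0, 0) → π⊥ ≈ (+1.000000, +0.000000); max(|x|,|y|,|x±y|/√2) = 1.000000 ≤ 1.5 ⇒ ∈ W
candidate 6: n = (-3, 2, 0, 0) → π⊥ ≈ (-4.414214, +1.414214); max(|x|,|y|,|x±y|/√2) = 4.414214 > 1.5 ⇒ ∉ W
candidate 7: n = (-1, 2, 1, 1) → π⊥ ≈ (-1.707107, +1.121320); max(|x|,|y|,|x±y|/√2) = 2.000000 > 1.5 ⇒ ∉ W
candidate 8: n = (0, 1, 0, 0) → π⊥ ≈ (-0.707107, +0.707107); max(|x|,|y|,|x±y|/√2) = 1.000000 ≤ 1.5 ⇒ ∈ W
candidate 9: n = (1, 1, 0, 0) → π⊥ ≈ (+0.292893, +0.707107); max(|x|,|y|,|x±y|/√2) = 0.707107 ≤ 1.5 ⇒ ∈ W

4, 5, 8, 9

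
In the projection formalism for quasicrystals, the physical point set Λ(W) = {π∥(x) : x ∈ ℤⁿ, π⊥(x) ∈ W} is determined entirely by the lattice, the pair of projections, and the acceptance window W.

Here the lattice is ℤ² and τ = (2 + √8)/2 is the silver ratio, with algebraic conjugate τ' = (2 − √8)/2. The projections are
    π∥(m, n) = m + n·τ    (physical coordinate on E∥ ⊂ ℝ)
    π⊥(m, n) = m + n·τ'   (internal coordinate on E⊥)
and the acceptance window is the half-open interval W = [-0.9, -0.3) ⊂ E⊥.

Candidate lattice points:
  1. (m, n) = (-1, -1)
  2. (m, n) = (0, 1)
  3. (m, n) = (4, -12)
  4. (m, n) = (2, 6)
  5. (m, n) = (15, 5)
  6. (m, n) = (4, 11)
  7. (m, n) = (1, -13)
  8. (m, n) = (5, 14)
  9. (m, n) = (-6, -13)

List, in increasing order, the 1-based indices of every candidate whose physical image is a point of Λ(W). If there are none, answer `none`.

1, 2, 4, 6, 8, 9

Compute τ' = (2−√8)/2 = -0.414214, so π⊥(m,n) = m -0.414214·n.
#1 (-1,-1): internal coord -1 + (-1)·τ' = -0.585786; -0.585786 ∈ [-0.9, -0.3) → IN Λ
#2 (0,1): internal coord 0 + (1)·τ' = -0.414214; -0.414214 ∈ [-0.9, -0.3) → IN Λ
#3 (4,-12): internal coord 4 + (-12)·τ' = +8.970563; +8.970563 ∉ [-0.9, -0.3) → out
#4 (2,6): internal coord 2 + (6)·τ' = -0.485281; -0.485281 ∈ [-0.9, -0.3) → IN Λ
#5 (15,5): internal coord 15 + (5)·τ' = +12.928932; +12.928932 ∉ [-0.9, -0.3) → out
#6 (4,11): internal coord 4 + (11)·τ' = -0.556349; -0.556349 ∈ [-0.9, -0.3) → IN Λ
#7 (1,-13): internal coord 1 + (-13)·τ' = +6.384776; +6.384776 ∉ [-0.9, -0.3) → out
#8 (5,14): internal coord 5 + (14)·τ' = -0.798990; -0.798990 ∈ [-0.9, -0.3) → IN Λ
#9 (-6,-13): internal coord -6 + (-13)·τ' = -0.615224; -0.615224 ∈ [-0.9, -0.3) → IN Λ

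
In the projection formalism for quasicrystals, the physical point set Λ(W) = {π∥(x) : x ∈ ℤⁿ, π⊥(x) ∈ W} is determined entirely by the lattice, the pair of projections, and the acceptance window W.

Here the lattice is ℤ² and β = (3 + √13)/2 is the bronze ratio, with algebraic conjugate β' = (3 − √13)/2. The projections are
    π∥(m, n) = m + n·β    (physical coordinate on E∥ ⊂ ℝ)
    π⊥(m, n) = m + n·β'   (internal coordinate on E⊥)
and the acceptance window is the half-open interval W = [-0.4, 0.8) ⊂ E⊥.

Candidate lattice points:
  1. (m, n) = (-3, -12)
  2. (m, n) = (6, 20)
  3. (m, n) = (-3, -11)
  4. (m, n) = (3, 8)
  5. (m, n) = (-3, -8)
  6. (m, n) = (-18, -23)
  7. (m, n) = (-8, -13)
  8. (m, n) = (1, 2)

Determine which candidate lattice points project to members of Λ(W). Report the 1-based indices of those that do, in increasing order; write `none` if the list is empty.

Numerically β ≈ 3.302776 and β' = −1/β ≈ -0.302776.
candidate 1: (m,n)=(-3,-12) → π∥ = -3-12·β ≈ -42.633308, π⊥ = -3-12·β' ≈ 0.633308 ∈ [-0.4, 0.8) ⇒ IN Λ
candidate 2: (m,n)=(6,20) → π∥ = 6+20·β ≈ 72.055513, π⊥ = 6+20·β' ≈ -0.055513 ∈ [-0.4, 0.8) ⇒ IN Λ
candidate 3: (m,n)=(-3,-11) → π∥ = -3-11·β ≈ -39.330532, π⊥ = -3-11·β' ≈ 0.330532 ∈ [-0.4, 0.8) ⇒ IN Λ
candidate 4: (m,n)=(3,8) → π∥ = 3+8·β ≈ 29.422205, π⊥ = 3+8·β' ≈ 0.577795 ∈ [-0.4, 0.8) ⇒ IN Λ
candidate 5: (m,n)=(-3,-8) → π∥ = -3-8·β ≈ -29.422205, π⊥ = -3-8·β' ≈ -0.577795 ∉ [-0.4, 0.8) ⇒ out
candidate 6: (m,n)=(-18,-23) → π∥ = -18-23·β ≈ -93.963840, π⊥ = -18-23·β' ≈ -11.036160 ∉ [-0.4, 0.8) ⇒ out
candidate 7: (m,n)=(-8,-13) → π∥ = -8-13·β ≈ -50.936083, π⊥ = -8-13·β' ≈ -4.063917 ∉ [-0.4, 0.8) ⇒ out
candidate 8: (m,n)=(1,2) → π∥ = 1+2·β ≈ 7.605551, π⊥ = 1+2·β' ≈ 0.394449 ∈ [-0.4, 0.8) ⇒ IN Λ

1, 2, 3, 4, 8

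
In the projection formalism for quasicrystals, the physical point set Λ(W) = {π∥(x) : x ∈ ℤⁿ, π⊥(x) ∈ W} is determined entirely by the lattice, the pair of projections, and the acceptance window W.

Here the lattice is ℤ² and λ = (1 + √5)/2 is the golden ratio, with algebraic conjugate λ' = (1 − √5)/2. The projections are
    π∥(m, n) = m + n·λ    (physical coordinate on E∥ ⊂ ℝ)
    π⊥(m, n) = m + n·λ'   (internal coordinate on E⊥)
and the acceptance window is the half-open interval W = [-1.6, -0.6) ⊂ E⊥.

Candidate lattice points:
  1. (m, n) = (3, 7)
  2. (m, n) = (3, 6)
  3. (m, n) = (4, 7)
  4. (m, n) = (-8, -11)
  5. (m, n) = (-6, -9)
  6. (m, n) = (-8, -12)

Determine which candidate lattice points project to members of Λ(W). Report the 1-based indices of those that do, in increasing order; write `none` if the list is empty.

Compute λ' = (1−√5)/2 = -0.618034, so π⊥(m,n) = m -0.618034·n.
candidate 1: (m,n)=(3,7) → π∥ = 3+7·λ ≈ 14.326238, π⊥ = 3+7·λ' ≈ -1.326238 ∈ [-1.6, -0.6) ⇒ IN Λ
candidate 2: (m,n)=(3,6) → π∥ = 3+6·λ ≈ 12.708204, π⊥ = 3+6·λ' ≈ -0.708204 ∈ [-1.6, -0.6) ⇒ IN Λ
candidate 3: (m,n)=(4,7) → π∥ = 4+7·λ ≈ 15.326238, π⊥ = 4+7·λ' ≈ -0.326238 ∉ [-1.6, -0.6) ⇒ out
candidate 4: (m,n)=(-8,-11) → π∥ = -8-11·λ ≈ -25.798374, π⊥ = -8-11·λ' ≈ -1.201626 ∈ [-1.6, -0.6) ⇒ IN Λ
candidate 5: (m,n)=(-6,-9) → π∥ = -6-9·λ ≈ -20.562306, π⊥ = -6-9·λ' ≈ -0.437694 ∉ [-1.6, -0.6) ⇒ out
candidate 6: (m,n)=(-8,-12) → π∥ = -8-12·λ ≈ -27.416408, π⊥ = -8-12·λ' ≈ -0.583592 ∉ [-1.6, -0.6) ⇒ out

1, 2, 4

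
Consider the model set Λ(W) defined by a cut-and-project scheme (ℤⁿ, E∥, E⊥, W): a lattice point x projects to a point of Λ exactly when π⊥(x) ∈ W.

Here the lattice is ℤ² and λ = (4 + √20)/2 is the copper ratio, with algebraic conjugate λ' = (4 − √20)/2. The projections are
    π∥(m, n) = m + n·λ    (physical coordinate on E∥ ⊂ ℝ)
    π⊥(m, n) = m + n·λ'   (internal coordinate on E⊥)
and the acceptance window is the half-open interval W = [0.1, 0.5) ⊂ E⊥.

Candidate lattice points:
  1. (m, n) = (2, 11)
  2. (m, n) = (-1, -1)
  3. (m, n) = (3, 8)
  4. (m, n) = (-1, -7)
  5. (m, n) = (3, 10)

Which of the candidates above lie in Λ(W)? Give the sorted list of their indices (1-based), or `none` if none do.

none

Compute λ' = (4−√20)/2 = -0.23607, so π⊥(m,n) = m -0.23607·n.
#1 (2,11): internal coord 2 + (11)·λ' = -0.59675; -0.59675 ∉ [0.1, 0.5) → out
#2 (-1,-1): internal coord -1 + (-1)·λ' = -0.76393; -0.76393 ∉ [0.1, 0.5) → out
#3 (3,8): internal coord 3 + (8)·λ' = +1.11146; +1.11146 ∉ [0.1, 0.5) → out
#4 (-1,-7): internal coord -1 + (-7)·λ' = +0.65248; +0.65248 ∉ [0.1, 0.5) → out
#5 (3,10): internal coord 3 + (10)·λ' = +0.63932; +0.63932 ∉ [0.1, 0.5) → out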